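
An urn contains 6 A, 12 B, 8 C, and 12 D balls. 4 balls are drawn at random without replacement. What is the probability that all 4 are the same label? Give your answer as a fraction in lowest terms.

There are C(38,4) = 73815 ways to draw 4 balls.
All same label: C(6,4) + C(12,4) + C(8,4) + C(12,4) = 15 + 495 + 70 + 495 = 1075.
Probability = 1075/73815 = 215/14763.

215/14763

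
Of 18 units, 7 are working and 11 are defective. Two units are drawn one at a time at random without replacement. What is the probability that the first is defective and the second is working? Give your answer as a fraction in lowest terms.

Multiply the conditional probabilities at each draw: 11/18 · 7/17 = 77/306.

77/306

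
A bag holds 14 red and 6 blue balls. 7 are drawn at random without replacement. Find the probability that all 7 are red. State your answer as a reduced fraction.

There are C(20,7) = 77520 possible selections.
Selections with all red: C(14,7) = 3432.
Probability = 3432/77520 = 143/3230.

143/3230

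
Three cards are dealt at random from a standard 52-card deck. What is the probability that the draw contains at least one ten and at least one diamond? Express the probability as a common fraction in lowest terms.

33/260

There are C(52,3) = 22100 possible draws.
By inclusion-exclusion on the complements, draws missing all tens or all diamonds: C(48,3) + C(39,3) − C(36,3) = 17296 + 9139 − 7140 = 19295.
So draws with at least one of each: 22100 − 19295 = 2805, probability 2805/22100 = 33/260.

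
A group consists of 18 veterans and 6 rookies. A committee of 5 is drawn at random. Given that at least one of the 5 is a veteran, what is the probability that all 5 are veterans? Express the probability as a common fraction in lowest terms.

Work in counts. Selections with at least one veteran: C(24,5) − C(6,5) = 42504 − 6 = 42498.
Of those, selections where all 5 are veterans: C(18,5) = 8568.
Conditional probability = 8568/42498 = 476/2361.

476/2361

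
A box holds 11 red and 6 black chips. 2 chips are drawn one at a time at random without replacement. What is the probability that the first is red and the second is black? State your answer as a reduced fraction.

Multiply the conditional probabilities at each draw: 11/17 · 6/16 = 66/272 = 33/136.

33/136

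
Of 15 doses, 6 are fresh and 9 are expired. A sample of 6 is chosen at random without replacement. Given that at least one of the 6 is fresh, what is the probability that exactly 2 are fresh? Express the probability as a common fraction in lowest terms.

270/703

Work in counts. Selections with at least one fresh: C(15,6) − C(9,6) = 5005 − 84 = 4921.
Of those, selections where exactly 2 are fresh: C(6,2)·C(9,4) = 15·126 = 1890.
Conditional probability = 1890/4921 = 270/703.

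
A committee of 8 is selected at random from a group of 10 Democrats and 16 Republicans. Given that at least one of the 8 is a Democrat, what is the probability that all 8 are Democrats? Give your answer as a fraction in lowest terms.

Work in counts. Selections with at least one Democrat: C(26,8) − C(16,8) = 1562275 − 12870 = 1549405.
Of those, selections where all 8 are Democrats: C(10,8) = 45.
Conditional probability = 45/1549405 = 9/309881.

9/309881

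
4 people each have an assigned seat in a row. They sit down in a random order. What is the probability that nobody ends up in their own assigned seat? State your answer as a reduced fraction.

3/8

There are 4! = 24 seatings.
By inclusion-exclusion, seatings with no fixed points: C(4,0)·4! − C(4,1)·3! + C(4,2)·2! − C(4,3)·1! + C(4,4)·0! = 9.
Probability = 9/24 = 3/8.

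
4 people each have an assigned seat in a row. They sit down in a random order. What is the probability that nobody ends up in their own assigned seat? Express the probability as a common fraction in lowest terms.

3/8

There are 4! = 24 seatings.
By inclusion-exclusion, seatings with no fixed points: C(4,0)·4! − C(4,1)·3! + C(4,2)·2! − C(4,3)·1! + C(4,4)·0! = 9.
Probability = 9/24 = 3/8.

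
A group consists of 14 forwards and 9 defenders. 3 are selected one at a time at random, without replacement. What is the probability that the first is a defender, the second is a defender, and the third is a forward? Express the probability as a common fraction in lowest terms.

Multiply the conditional probabilities at each draw: 9/23 · 8/22 · 14/21 = 1008/10626 = 24/253.

24/253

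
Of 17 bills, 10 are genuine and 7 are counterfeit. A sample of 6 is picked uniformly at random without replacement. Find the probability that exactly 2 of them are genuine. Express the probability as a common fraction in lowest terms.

There are C(17,6) = 12376 ways to choose 6 from 17.
Selections with exactly 2 genuine: choose 2 of the 10 genuine and 4 of the 7 counterfeit, C(10,2)·C(7,4) = 45·35 = 1575.
Probability = 1575/12376 = 225/1768.

225/1768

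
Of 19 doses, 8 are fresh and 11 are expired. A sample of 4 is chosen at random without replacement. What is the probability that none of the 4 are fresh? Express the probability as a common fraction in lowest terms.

55/646

There are C(19,4) = 3876 possible selections.
Selections with no fresh (all expired): C(11,4) = 330.
Probability = 330/3876 = 55/646.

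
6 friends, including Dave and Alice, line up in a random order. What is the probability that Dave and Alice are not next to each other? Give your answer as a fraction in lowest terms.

2/3

There are 6! = 720 arrangements.
Arrangements with Dave and Alice adjacent: 2·5! = 240.
So not adjacent: 720 − 240 = 480, probability 480/720 = 2/3.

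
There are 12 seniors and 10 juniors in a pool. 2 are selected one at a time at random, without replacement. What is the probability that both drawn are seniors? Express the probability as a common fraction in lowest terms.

Multiply the conditional probabilities at each draw: 12/22 · 11/21 = 132/462 = 2/7.

2/7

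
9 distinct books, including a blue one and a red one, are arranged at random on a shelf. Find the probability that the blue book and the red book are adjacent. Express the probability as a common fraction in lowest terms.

2/9

There are 9! = 362880 arrangements.
Treat the blue book and the red book as a block: 8! arrangements of the blocks × 2 orders within the block = 2·40320 = 80640.
Probability = 80640/362880 = 2/9.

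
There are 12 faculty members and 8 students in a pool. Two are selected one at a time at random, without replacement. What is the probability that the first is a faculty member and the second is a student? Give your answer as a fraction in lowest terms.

24/95

Multiply the conditional probabilities at each draw: 12/20 · 8/19 = 96/380 = 24/95.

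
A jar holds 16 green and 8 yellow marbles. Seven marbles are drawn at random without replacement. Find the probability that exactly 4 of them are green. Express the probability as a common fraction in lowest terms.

The sample space is all 7-subsets of the 24: C(24,7) = 346104.
Selections with exactly 4 green: choose 4 of the 16 green and 3 of the 8 yellow, C(16,4)·C(8,3) = 1820·56 = 101920.
Probability = 101920/346104 = 12740/43263.

12740/43263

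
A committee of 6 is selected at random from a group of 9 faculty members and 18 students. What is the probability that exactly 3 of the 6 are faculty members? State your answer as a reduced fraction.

3808/16445

Total number of selections: C(27,6) = 296010.
Selections with exactly 3 faculty members: choose 3 of the 9 faculty members and 3 of the 18 students, C(9,3)·C(18,3) = 84·816 = 68544.
Probability = 68544/296010 = 3808/16445.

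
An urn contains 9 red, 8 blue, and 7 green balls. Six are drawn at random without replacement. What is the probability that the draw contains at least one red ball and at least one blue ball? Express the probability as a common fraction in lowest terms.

8685/9614

There are C(24,6) = 134596 possible draws.
By inclusion-exclusion on the complements, draws missing all red or all blue: C(15,6) + C(16,6) − C(7,6) = 5005 + 8008 − 7 = 13006.
So draws with at least one of each: 134596 − 13006 = 121590, probability 121590/134596 = 8685/9614.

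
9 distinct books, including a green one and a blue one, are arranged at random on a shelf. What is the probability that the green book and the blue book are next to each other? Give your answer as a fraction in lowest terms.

There are 9! = 362880 arrangements.
Treat the green book and the blue book as a block: 8! arrangements of the blocks × 2 orders within the block = 2·40320 = 80640.
Probability = 80640/362880 = 2/9.

2/9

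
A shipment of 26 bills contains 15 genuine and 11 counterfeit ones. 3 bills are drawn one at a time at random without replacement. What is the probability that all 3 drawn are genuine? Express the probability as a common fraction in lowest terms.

Multiply the conditional probabilities at each draw: 15/26 · 14/25 · 13/24 = 2730/15600 = 7/40.

7/40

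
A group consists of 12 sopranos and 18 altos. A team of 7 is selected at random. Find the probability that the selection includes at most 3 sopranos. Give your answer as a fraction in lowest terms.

Total selections: C(30,7) = 2035800.
Favorable selections (at most 3 sopranos): C(12,0)·C(18,7) + C(12,1)·C(18,6) + C(12,2)·C(18,5) + C(12,3)·C(18,4) = 31824 + 222768 + 565488 + 673200 = 1493280.
Probability = 1493280/2035800 = 4148/5655.

4148/5655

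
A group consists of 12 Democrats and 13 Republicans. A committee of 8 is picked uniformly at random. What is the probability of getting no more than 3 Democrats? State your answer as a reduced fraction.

There are C(25,8) = 1081575 ways to choose the 8.
Favorable selections (no more than 3 Democrats): C(12,0)·C(13,8) + C(12,1)·C(13,7) + C(12,2)·C(13,6) + C(12,3)·C(13,5) = 1287 + 20592 + 113256 + 283140 = 418275.
Probability = 418275/1081575 = 169/437.

169/437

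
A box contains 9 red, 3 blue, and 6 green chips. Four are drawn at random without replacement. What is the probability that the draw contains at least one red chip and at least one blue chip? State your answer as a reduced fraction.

44/85

There are C(18,4) = 3060 possible draws.
By inclusion-exclusion on the complements, draws missing all red or all blue: C(9,4) + C(15,4) − C(6,4) = 126 + 1365 − 15 = 1476.
So draws with at least one of each: 3060 − 1476 = 1584, probability 1584/3060 = 44/85.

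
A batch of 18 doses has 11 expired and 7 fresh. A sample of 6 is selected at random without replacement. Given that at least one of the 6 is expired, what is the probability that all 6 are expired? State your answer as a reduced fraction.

6/241

Work in counts. Selections with at least one expired: C(18,6) − C(7,6) = 18564 − 7 = 18557.
Of those, selections where all 6 are expired: C(11,6) = 462.
Conditional probability = 462/18557 = 6/241.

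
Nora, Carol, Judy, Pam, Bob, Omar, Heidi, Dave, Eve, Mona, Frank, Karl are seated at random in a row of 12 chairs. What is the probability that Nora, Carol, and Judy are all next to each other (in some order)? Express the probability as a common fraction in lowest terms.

1/22

There are 12! = 479001600 arrangements.
Treat the three as one block: 10! placements × 3! orders within the block = 3628800·6 = 21772800.
Probability = 21772800/479001600 = 1/22.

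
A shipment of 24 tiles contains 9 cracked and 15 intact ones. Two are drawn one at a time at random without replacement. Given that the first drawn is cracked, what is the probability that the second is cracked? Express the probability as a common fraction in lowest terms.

After removing one cracked, 23 remain: 8 cracked and 15 intact.
So the probability the next is cracked is 8/23.

8/23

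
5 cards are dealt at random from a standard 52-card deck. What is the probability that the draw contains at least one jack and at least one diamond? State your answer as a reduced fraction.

229297/866320

There are C(52,5) = 2598960 possible draws.
By inclusion-exclusion on the complements, draws missing all jacks or all diamonds: C(48,5) + C(39,5) − C(36,5) = 1712304 + 575757 − 376992 = 1911069.
So draws with at least one of each: 2598960 − 1911069 = 687891, probability 687891/2598960 = 229297/866320.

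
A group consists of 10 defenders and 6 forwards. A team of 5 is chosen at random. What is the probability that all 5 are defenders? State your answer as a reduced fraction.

There are C(16,5) = 4368 possible selections.
Selections with all defenders: C(10,5) = 252.
Probability = 252/4368 = 3/52.

3/52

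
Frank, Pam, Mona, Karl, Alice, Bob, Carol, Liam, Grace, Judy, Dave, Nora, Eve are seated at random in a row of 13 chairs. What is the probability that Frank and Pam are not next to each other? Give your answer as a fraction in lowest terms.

There are 13! = 6227020800 arrangements.
Arrangements with Frank and Pam adjacent: 2·12! = 958003200.
So not adjacent: 6227020800 − 958003200 = 5269017600, probability 5269017600/6227020800 = 11/13.

11/13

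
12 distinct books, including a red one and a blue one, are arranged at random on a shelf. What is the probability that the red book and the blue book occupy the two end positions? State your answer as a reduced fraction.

1/66

There are 12! = 479001600 arrangements.
Place the red book and the blue book at the ends in 2 ways, arrange the remaining 10 in 10! = 3628800 ways: 2·3628800 = 7257600.
Probability = 7257600/479001600 = 1/66.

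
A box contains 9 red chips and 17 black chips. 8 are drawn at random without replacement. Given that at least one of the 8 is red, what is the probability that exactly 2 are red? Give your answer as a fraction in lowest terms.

3808/13145

Work in counts. Selections with at least one red: C(26,8) − C(17,8) = 1562275 − 24310 = 1537965.
Of those, selections where exactly 2 are red: C(9,2)·C(17,6) = 36·12376 = 445536.
Conditional probability = 445536/1537965 = 3808/13145.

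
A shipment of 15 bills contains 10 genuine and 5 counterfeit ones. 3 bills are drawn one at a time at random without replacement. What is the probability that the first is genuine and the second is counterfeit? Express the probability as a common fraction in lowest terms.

5/21

Multiply the conditional probabilities at each draw: 10/15 · 5/14 = 50/210 = 5/21.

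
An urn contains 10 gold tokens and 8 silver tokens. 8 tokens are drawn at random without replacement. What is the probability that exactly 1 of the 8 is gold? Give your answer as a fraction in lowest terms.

40/21879

There are C(18,8) = 43758 ways to choose 8 from 18.
Selections with exactly 1 gold: choose 1 of the 10 gold and 7 of the 8 silver, C(10,1)·C(8,7) = 10·8 = 80.
Probability = 80/43758 = 40/21879.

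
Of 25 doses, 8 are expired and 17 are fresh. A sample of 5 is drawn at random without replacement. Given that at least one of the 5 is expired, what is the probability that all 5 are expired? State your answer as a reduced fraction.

Work in counts. Selections with at least one expired: C(25,5) − C(17,5) = 53130 − 6188 = 46942.
Of those, selections where all 5 are expired: C(8,5) = 56.
Conditional probability = 56/46942 = 4/3353.

4/3353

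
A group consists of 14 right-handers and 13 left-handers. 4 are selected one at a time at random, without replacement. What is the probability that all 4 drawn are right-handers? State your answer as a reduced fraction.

Multiply the conditional probabilities at each draw: 14/27 · 13/26 · 12/25 · 11/24 = 24024/421200 = 77/1350.

77/1350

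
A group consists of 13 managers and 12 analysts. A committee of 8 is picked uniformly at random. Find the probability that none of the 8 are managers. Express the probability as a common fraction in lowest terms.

1/2185

There are C(25,8) = 1081575 possible selections.
Selections with no managers (all analysts): C(12,8) = 495.
Probability = 495/1081575 = 1/2185.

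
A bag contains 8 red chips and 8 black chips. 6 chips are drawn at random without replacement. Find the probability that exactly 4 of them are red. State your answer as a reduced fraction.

35/143

Total number of selections: C(16,6) = 8008.
Selections with exactly 4 red: choose 4 of the 8 red and 2 of the 8 black, C(8,4)·C(8,2) = 70·28 = 1960.
Probability = 1960/8008 = 35/143.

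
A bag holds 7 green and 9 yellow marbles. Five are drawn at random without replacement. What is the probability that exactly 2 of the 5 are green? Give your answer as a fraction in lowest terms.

21/52

Total number of selections: C(16,5) = 4368.
Selections with exactly 2 green: choose 2 of the 7 green and 3 of the 9 yellow, C(7,2)·C(9,3) = 21·84 = 1764.
Probability = 1764/4368 = 21/52.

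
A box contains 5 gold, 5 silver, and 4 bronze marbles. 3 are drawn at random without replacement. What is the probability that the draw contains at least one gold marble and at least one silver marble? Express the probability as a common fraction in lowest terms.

There are C(14,3) = 364 possible draws.
By inclusion-exclusion on the complements, draws missing all gold or all silver: C(9,3) + C(9,3) − C(4,3) = 84 + 84 − 4 = 164.
So draws with at least one of each: 364 − 164 = 200, probability 200/364 = 50/91.

50/91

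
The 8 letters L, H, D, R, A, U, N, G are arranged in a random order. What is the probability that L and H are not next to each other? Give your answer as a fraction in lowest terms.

There are 8! = 40320 arrangements.
Arrangements with L and H adjacent: 2·7! = 10080.
So not adjacent: 40320 − 10080 = 30240, probability 30240/40320 = 3/4.

3/4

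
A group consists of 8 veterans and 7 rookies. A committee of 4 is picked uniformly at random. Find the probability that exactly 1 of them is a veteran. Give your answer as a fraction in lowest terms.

Total number of selections: C(15,4) = 1365.
Selections with exactly 1 veteran: choose 1 of the 8 veterans and 3 of the 7 rookies, C(8,1)·C(7,3) = 8·35 = 280.
Probability = 280/1365 = 8/39.

8/39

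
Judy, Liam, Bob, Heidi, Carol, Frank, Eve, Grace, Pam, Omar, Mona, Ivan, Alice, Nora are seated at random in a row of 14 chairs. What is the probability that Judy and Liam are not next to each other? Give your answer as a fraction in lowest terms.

There are 14! = 87178291200 arrangements.
Arrangements with Judy and Liam adjacent: 2·13! = 12454041600.
So not adjacent: 87178291200 − 12454041600 = 74724249600, probability 74724249600/87178291200 = 6/7.

6/7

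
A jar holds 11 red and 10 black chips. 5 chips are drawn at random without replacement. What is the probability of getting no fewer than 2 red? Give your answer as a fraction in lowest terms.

Total selections: C(21,5) = 20349.
Favorable selections (no fewer than 2 red): C(11,2)·C(10,3) + C(11,3)·C(10,2) + C(11,4)·C(10,1) + C(11,5)·C(10,0) = 6600 + 7425 + 3300 + 462 = 17787.
Probability = 17787/20349 = 847/969.

847/969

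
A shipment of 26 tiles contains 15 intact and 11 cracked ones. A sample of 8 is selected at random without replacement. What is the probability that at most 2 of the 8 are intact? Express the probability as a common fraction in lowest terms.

15/437

Total selections: C(26,8) = 1562275.
Favorable selections (at most 2 intact): C(15,0)·C(11,8) + C(15,1)·C(11,7) + C(15,2)·C(11,6) = 165 + 4950 + 48510 = 53625.
Probability = 53625/1562275 = 15/437.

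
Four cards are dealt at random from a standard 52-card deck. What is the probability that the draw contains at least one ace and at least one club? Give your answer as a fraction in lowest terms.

52799/270725

There are C(52,4) = 270725 possible draws.
By inclusion-exclusion on the complements, draws missing all aces or all clubs: C(48,4) + C(39,4) − C(36,4) = 194580 + 82251 − 58905 = 217926.
So draws with at least one of each: 270725 − 217926 = 52799, probability 52799/270725.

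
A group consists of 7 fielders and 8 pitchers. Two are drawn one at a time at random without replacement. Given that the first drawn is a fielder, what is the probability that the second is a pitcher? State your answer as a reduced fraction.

After removing one fielder, 14 remain: 6 fielders and 8 pitchers.
So the probability the next is a pitcher is 8/14 = 4/7.

4/7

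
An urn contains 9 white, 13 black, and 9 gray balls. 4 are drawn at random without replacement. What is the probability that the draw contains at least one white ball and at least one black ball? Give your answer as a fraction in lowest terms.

There are C(31,4) = 31465 possible draws.
By inclusion-exclusion on the complements, draws missing all white or all black: C(22,4) + C(18,4) − C(9,4) = 7315 + 3060 − 126 = 10249.
So draws with at least one of each: 31465 − 10249 = 21216, probability 21216/31465.

21216/31465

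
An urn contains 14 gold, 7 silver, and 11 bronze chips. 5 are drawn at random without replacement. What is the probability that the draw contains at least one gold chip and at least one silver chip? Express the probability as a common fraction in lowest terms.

5005/7192

There are C(32,5) = 201376 possible draws.
By inclusion-exclusion on the complements, draws missing all gold or all silver: C(18,5) + C(25,5) − C(11,5) = 8568 + 53130 − 462 = 61236.
So draws with at least one of each: 201376 − 61236 = 140140, probability 140140/201376 = 5005/7192.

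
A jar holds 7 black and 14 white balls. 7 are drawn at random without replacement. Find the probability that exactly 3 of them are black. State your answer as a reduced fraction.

The sample space is all 7-subsets of the 21: C(21,7) = 116280.
Selections with exactly 3 black: choose 3 of the 7 black and 4 of the 14 white, C(7,3)·C(14,4) = 35·1001 = 35035.
Probability = 35035/116280 = 7007/23256.

7007/23256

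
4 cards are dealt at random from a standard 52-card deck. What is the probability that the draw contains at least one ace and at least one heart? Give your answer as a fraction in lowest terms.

52799/270725

There are C(52,4) = 270725 possible draws.
By inclusion-exclusion on the complements, draws missing all aces or all hearts: C(48,4) + C(39,4) − C(36,4) = 194580 + 82251 − 58905 = 217926.
So draws with at least one of each: 270725 − 217926 = 52799, probability 52799/270725.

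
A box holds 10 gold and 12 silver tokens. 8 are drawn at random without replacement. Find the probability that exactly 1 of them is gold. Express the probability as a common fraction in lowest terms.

Total number of selections: C(22,8) = 319770.
Selections with exactly 1 gold: choose 1 of the 10 gold and 7 of the 12 silver, C(10,1)·C(12,7) = 10·792 = 7920.
Probability = 7920/319770 = 8/323.

8/323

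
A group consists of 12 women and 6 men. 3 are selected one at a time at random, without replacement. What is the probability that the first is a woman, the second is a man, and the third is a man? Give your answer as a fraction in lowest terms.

Multiply the conditional probabilities at each draw: 12/18 · 6/17 · 5/16 = 360/4896 = 5/68.

5/68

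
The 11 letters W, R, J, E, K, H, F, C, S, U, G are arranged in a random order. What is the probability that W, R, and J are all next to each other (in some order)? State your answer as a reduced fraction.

3/55

There are 11! = 39916800 arrangements.
Treat the three as one block: 9! placements × 3! orders within the block = 362880·6 = 2177280.
Probability = 2177280/39916800 = 3/55.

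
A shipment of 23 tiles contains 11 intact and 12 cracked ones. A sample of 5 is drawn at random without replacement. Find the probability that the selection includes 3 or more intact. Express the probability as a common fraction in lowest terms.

1392/3059

Total selections: C(23,5) = 33649.
Favorable selections (3 or more intact): C(11,3)·C(12,2) + C(11,4)·C(12,1) + C(11,5)·C(12,0) = 10890 + 3960 + 462 = 15312.
Probability = 15312/33649 = 1392/3059.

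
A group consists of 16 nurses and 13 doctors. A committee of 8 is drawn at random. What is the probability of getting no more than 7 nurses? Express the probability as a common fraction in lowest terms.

Total selections: C(29,8) = 4292145.
Favorable selections (no more than 7 nurses): C(16,0)·C(13,8) + C(16,1)·C(13,7) + C(16,2)·C(13,6) + C(16,3)·C(13,5) + C(16,4)·C(13,4) + C(16,5)·C(13,3) + C(16,6)·C(13,2) + C(16,7)·C(13,1) = 1287 + 27456 + 205920 + 720720 + 1301300 + 1249248 + 624624 + 148720 = 4279275.
Probability = 4279275/4292145 = 665/667.

665/667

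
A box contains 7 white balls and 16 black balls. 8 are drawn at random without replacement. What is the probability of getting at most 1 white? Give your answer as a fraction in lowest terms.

There are C(23,8) = 490314 ways to choose the 8.
Favorable selections (at most 1 white): C(7,0)·C(16,8) + C(7,1)·C(16,7) = 12870 + 80080 = 92950.
Probability = 92950/490314 = 4225/22287.

4225/22287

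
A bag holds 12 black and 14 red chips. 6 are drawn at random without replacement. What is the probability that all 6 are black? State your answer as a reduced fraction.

6/1495

There are C(26,6) = 230230 possible selections.
Selections with all black: C(12,6) = 924.
Probability = 924/230230 = 6/1495.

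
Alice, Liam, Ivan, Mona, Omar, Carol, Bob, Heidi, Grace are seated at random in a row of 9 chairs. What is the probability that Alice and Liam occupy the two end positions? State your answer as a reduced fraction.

1/36

There are 9! = 362880 arrangements.
Place Alice and Liam at the ends in 2 ways, arrange the remaining 7 in 7! = 5040 ways: 2·5040 = 10080.
Probability = 10080/362880 = 1/36.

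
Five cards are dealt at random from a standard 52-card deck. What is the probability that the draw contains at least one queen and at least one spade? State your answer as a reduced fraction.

229297/866320

There are C(52,5) = 2598960 possible draws.
By inclusion-exclusion on the complements, draws missing all queens or all spades: C(48,5) + C(39,5) − C(36,5) = 1712304 + 575757 − 376992 = 1911069.
So draws with at least one of each: 2598960 − 1911069 = 687891, probability 687891/2598960 = 229297/866320.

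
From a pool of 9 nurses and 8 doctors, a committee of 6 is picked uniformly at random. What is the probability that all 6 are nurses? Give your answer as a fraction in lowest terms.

There are C(17,6) = 12376 possible selections.
Selections with all nurses: C(9,6) = 84.
Probability = 84/12376 = 3/442.

3/442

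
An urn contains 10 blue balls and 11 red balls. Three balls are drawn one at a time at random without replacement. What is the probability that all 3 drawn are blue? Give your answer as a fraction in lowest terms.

12/133

Multiply the conditional probabilities at each draw: 10/21 · 9/20 · 8/19 = 720/7980 = 12/133.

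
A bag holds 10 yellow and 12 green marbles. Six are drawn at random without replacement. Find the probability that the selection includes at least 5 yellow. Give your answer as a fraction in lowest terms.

14/323

Total selections: C(22,6) = 74613.
Favorable selections (at least 5 yellow): C(10,5)·C(12,1) + C(10,6)·C(12,0) = 3024 + 210 = 3234.
Probability = 3234/74613 = 14/323.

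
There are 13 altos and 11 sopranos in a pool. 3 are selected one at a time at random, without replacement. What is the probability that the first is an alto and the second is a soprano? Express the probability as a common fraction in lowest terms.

143/552

Multiply the conditional probabilities at each draw: 13/24 · 11/23 = 143/552.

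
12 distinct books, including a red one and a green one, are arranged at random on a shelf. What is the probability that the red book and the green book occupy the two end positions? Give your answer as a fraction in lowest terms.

There are 12! = 479001600 arrangements.
Place the red book and the green book at the ends in 2 ways, arrange the remaining 10 in 10! = 3628800 ways: 2·3628800 = 7257600.
Probability = 7257600/479001600 = 1/66.

1/66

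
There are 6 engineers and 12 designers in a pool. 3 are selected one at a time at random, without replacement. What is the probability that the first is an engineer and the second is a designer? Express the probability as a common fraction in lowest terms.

4/17

Multiply the conditional probabilities at each draw: 6/18 · 12/17 = 72/306 = 4/17.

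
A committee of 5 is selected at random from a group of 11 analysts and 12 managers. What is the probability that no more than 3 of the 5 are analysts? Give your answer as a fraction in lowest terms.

There are C(23,5) = 33649 ways to choose the 5.
Count the complement (more than 3 analysts): C(11,4)·C(12,1) + C(11,5)·C(12,0) = 3960 + 462 = 4422.
Probability = 1 − 4422/33649 = 29227/33649 = 2657/3059.

2657/3059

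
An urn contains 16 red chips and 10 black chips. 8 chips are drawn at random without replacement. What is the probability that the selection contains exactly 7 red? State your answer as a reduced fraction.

Total number of selections: C(26,8) = 1562275.
Selections with exactly 7 red: choose 7 of the 16 red and 1 of the 10 black, C(16,7)·C(10,1) = 11440·10 = 114400.
Probability = 114400/1562275 = 32/437.

32/437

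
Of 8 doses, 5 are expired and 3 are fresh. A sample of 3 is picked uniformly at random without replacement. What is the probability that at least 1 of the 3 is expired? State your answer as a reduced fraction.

55/56

There are C(8,3) = 56 ways to choose the 3.
The complement is all 3 are fresh: C(3,3) = 1.
Probability = 1 − 1/56 = 55/56.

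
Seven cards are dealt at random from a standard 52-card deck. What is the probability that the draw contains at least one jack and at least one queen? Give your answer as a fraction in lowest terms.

There are C(52,7) = 133784560 possible draws.
By inclusion-exclusion on the complements, draws missing all jacks or all queens: C(48,7) + C(48,7) − C(44,7) = 73629072 + 73629072 − 38320568 = 108937576.
So draws with at least one of each: 133784560 − 108937576 = 24846984, probability 24846984/133784560 = 3105873/16723070.

3105873/16723070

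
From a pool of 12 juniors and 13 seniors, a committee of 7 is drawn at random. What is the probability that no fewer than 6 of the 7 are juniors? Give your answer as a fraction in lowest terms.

291/10925

Total selections: C(25,7) = 480700.
Favorable selections (no fewer than 6 juniors): C(12,6)·C(13,1) + C(12,7)·C(13,0) = 12012 + 792 = 12804.
Probability = 12804/480700 = 291/10925.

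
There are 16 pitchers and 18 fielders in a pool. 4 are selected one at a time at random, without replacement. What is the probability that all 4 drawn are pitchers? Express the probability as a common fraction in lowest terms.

455/11594

Multiply the conditional probabilities at each draw: 16/34 · 15/33 · 14/32 · 13/31 = 43680/1113024 = 455/11594.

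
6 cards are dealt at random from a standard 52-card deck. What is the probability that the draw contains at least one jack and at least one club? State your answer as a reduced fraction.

6772177/20358520

There are C(52,6) = 20358520 possible draws.
By inclusion-exclusion on the complements, draws missing all jacks or all clubs: C(48,6) + C(39,6) − C(36,6) = 12271512 + 3262623 − 1947792 = 13586343.
So draws with at least one of each: 20358520 − 13586343 = 6772177, probability 6772177/20358520.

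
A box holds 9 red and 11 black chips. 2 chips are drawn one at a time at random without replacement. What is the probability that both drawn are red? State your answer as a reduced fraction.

18/95

Multiply the conditional probabilities at each draw: 9/20 · 8/19 = 72/380 = 18/95.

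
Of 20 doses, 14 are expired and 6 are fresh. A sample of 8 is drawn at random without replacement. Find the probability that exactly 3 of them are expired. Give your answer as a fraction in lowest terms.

28/1615

There are C(20,8) = 125970 ways to choose 8 from 20.
Selections with exactly 3 expired: choose 3 of the 14 expired and 5 of the 6 fresh, C(14,3)·C(6,5) = 364·6 = 2184.
Probability = 2184/125970 = 28/1615.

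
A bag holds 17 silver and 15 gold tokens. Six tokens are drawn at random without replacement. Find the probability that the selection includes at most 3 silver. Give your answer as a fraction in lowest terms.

There are C(32,6) = 906192 ways to choose the 6.
Count the complement (more than 3 silver): C(17,4)·C(15,2) + C(17,5)·C(15,1) + C(17,6)·C(15,0) = 249900 + 92820 + 12376 = 355096.
Probability = 1 − 355096/906192 = 551096/906192 = 9841/16182.

9841/16182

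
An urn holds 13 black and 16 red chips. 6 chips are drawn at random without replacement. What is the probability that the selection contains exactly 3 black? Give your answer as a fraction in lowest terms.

88/261

The sample space is all 6-subsets of the 29: C(29,6) = 475020.
Selections with exactly 3 black: choose 3 of the 13 black and 3 of the 16 red, C(13,3)·C(16,3) = 286·560 = 160160.
Probability = 160160/475020 = 88/261.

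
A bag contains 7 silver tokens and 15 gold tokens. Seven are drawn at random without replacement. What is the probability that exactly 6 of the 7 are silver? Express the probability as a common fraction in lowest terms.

35/56848

There are C(22,7) = 170544 ways to choose 7 from 22.
Selections with exactly 6 silver: choose 6 of the 7 silver and 1 of the 15 gold, C(7,6)·C(15,1) = 7·15 = 105.
Probability = 105/170544 = 35/56848.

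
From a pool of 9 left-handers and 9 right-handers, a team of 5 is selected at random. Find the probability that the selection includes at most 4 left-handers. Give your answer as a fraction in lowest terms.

67/68

There are C(18,5) = 8568 ways to choose the 5.
The complement is exactly 5 left-handers: C(9,5)·C(9,0) = 126.
Probability = 1 − 126/8568 = 8442/8568 = 67/68.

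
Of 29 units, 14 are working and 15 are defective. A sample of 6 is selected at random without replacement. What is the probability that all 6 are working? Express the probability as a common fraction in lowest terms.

11/1740

There are C(29,6) = 475020 possible selections.
Selections with all working: C(14,6) = 3003.
Probability = 3003/475020 = 11/1740.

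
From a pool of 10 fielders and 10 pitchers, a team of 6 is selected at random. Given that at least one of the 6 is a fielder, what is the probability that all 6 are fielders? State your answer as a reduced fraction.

Work in counts. Selections with at least one fielder: C(20,6) − C(10,6) = 38760 − 210 = 38550.
Of those, selections where all 6 are fielders: C(10,6) = 210.
Conditional probability = 210/38550 = 7/1285.

7/1285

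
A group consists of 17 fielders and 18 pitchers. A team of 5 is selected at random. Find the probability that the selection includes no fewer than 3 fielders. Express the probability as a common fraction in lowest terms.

2251/4774

There are C(35,5) = 324632 ways to choose the 5.
Favorable selections (no fewer than 3 fielders): C(17,3)·C(18,2) + C(17,4)·C(18,1) + C(17,5)·C(18,0) = 104040 + 42840 + 6188 = 153068.
Probability = 153068/324632 = 2251/4774.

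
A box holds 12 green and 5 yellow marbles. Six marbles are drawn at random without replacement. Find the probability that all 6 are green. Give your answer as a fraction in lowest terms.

There are C(17,6) = 12376 possible selections.
Selections with all green: C(12,6) = 924.
Probability = 924/12376 = 33/442.

33/442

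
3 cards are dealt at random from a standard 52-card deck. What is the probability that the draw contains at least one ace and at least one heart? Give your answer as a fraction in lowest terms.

33/260

There are C(52,3) = 22100 possible draws.
By inclusion-exclusion on the complements, draws missing all aces or all hearts: C(48,3) + C(39,3) − C(36,3) = 17296 + 9139 − 7140 = 19295.
So draws with at least one of each: 22100 − 19295 = 2805, probability 2805/22100 = 33/260.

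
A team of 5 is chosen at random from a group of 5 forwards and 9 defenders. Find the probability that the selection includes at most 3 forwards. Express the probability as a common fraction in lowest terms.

There are C(14,5) = 2002 ways to choose the 5.
Count the complement (more than 3 forwards): C(5,4)·C(9,1) + C(5,5)·C(9,0) = 45 + 1 = 46.
Probability = 1 − 46/2002 = 1956/2002 = 978/1001.

978/1001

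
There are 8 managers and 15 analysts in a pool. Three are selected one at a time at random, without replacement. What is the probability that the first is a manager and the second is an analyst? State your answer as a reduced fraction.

Multiply the conditional probabilities at each draw: 8/23 · 15/22 = 120/506 = 60/253.

60/253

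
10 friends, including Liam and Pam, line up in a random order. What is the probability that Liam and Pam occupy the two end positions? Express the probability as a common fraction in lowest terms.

There are 10! = 3628800 arrangements.
Place Liam and Pam at the ends in 2 ways, arrange the remaining 8 in 8! = 40320 ways: 2·40320 = 80640.
Probability = 80640/3628800 = 1/45.

1/45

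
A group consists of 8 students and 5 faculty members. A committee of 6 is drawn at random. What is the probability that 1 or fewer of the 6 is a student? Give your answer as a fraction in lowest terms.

Total selections: C(13,6) = 1716.
Favorable selections (1 or fewer student): C(8,1)·C(5,5) = 8.
Probability = 8/1716 = 2/429.

2/429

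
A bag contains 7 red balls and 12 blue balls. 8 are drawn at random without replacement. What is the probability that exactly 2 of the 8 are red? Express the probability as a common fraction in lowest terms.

1078/4199

The sample space is all 8-subsets of the 19: C(19,8) = 75582.
Selections with exactly 2 red: choose 2 of the 7 red and 6 of the 12 blue, C(7,2)·C(12,6) = 21·924 = 19404.
Probability = 19404/75582 = 1078/4199.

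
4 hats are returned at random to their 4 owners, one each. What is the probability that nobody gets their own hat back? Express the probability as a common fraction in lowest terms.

There are 4! = 24 assignments.
By inclusion-exclusion, assignments with no fixed points: C(4,0)·4! − C(4,1)·3! + C(4,2)·2! − C(4,3)·1! + C(4,4)·0! = 9.
Probability = 9/24 = 3/8.

3/8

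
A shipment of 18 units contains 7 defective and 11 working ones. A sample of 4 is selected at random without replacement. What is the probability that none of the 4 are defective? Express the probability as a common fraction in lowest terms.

There are C(18,4) = 3060 possible selections.
Selections with no defective (all working): C(11,4) = 330.
Probability = 330/3060 = 11/102.

11/102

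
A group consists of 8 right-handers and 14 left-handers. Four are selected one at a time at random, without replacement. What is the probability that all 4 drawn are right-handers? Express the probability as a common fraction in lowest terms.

2/209

Multiply the conditional probabilities at each draw: 8/22 · 7/21 · 6/20 · 5/19 = 1680/175560 = 2/209.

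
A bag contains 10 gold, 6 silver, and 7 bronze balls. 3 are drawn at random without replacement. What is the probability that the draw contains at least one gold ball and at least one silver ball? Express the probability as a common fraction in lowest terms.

120/253

There are C(23,3) = 1771 possible draws.
By inclusion-exclusion on the complements, draws missing all gold or all silver: C(13,3) + C(17,3) − C(7,3) = 286 + 680 − 35 = 931.
So draws with at least one of each: 1771 − 931 = 840, probability 840/1771 = 120/253.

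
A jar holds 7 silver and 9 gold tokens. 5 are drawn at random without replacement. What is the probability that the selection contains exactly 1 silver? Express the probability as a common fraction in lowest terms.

21/104

Total number of selections: C(16,5) = 4368.
Selections with exactly 1 silver: choose 1 of the 7 silver and 4 of the 9 gold, C(7,1)·C(9,4) = 7·126 = 882.
Probability = 882/4368 = 21/104.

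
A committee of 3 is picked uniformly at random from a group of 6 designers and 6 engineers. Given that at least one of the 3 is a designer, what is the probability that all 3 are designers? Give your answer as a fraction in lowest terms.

1/10

Work in counts. Selections with at least one designer: C(12,3) − C(6,3) = 220 − 20 = 200.
Of those, selections where all 3 are designers: C(6,3) = 20.
Conditional probability = 20/200 = 1/10.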